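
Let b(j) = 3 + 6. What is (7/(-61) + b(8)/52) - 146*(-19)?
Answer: 8799313/3172 ≈ 2774.1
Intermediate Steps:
b(j) = 9
(7/(-61) + b(8)/52) - 146*(-19) = (7/(-61) + 9/52) - 146*(-19) = (7*(-1/61) + 9*(1/52)) + 2774 = (-7/61 + 9/52) + 2774 = 185/3172 + 2774 = 8799313/3172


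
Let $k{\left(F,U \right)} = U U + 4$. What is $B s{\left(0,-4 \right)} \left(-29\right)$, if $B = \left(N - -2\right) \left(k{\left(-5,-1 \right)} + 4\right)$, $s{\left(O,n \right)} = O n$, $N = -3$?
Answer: $0$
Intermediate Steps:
$k{\left(F,U \right)} = 4 + U^{2}$ ($k{\left(F,U \right)} = U^{2} + 4 = 4 + U^{2}$)
$B = -9$ ($B = \left(-3 - -2\right) \left(\left(4 + \left(-1\right)^{2}\right) + 4\right) = \left(-3 + 2\right) \left(\left(4 + 1\right) + 4\right) = - (5 + 4) = \left(-1\right) 9 = -9$)
$B s{\left(0,-4 \right)} \left(-29\right) = - 9 \cdot 0 \left(-4\right) \left(-29\right) = \left(-9\right) 0 \left(-29\right) = 0 \left(-29\right) = 0$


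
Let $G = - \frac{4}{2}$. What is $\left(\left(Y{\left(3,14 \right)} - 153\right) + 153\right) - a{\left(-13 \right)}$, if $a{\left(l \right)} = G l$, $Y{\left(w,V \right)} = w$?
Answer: $-23$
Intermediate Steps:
$G = -2$ ($G = \left(-4\right) \frac{1}{2} = -2$)
$a{\left(l \right)} = - 2 l$
$\left(\left(Y{\left(3,14 \right)} - 153\right) + 153\right) - a{\left(-13 \right)} = \left(\left(3 - 153\right) + 153\right) - \left(-2\right) \left(-13\right) = \left(-150 + 153\right) - 26 = 3 - 26 = -23$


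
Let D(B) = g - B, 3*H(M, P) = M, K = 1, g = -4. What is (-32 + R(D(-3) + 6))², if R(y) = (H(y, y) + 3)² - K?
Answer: 10201/81 ≈ 125.94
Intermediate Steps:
H(M, P) = M/3
D(B) = -4 - B
R(y) = -1 + (3 + y/3)² (R(y) = (y/3 + 3)² - 1*1 = (3 + y/3)² - 1 = -1 + (3 + y/3)²)
(-32 + R(D(-3) + 6))² = (-32 + (-1 + (9 + ((-4 - 1*(-3)) + 6))²/9))² = (-32 + (-1 + (9 + ((-4 + 3) + 6))²/9))² = (-32 + (-1 + (9 + (-1 + 6))²/9))² = (-32 + (-1 + (9 + 5)²/9))² = (-32 + (-1 + (⅑)*14²))² = (-32 + (-1 + (⅑)*196))² = (-32 + (-1 + 196/9))² = (-32 + 187/9)² = (-101/9)² = 10201/81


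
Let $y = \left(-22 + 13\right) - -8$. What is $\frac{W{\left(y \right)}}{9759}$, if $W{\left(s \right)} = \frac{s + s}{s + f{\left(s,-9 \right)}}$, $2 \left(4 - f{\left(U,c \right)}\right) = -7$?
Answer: $- \frac{4}{126867} \approx -3.1529 \cdot 10^{-5}$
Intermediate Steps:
$f{\left(U,c \right)} = \frac{15}{2}$ ($f{\left(U,c \right)} = 4 - - \frac{7}{2} = 4 + \frac{7}{2} = \frac{15}{2}$)
$y = -1$ ($y = -9 + \left(-3 + 11\right) = -9 + 8 = -1$)
$W{\left(s \right)} = \frac{2 s}{\frac{15}{2} + s}$ ($W{\left(s \right)} = \frac{s + s}{s + \frac{15}{2}} = \frac{2 s}{\frac{15}{2} + s}$)
$\frac{W{\left(y \right)}}{9759} = \frac{4 \left(-1\right) \frac{1}{15 + 2 \left(-1\right)}}{9759} = 4 \left(-1\right) \frac{1}{15 - 2} \cdot \frac{1}{9759} = 4 \left(-1\right) \frac{1}{13} \cdot \frac{1}{9759} = \left(- \frac{4}{13}\right) \frac{1}{9759} = - \frac{4}{126867}$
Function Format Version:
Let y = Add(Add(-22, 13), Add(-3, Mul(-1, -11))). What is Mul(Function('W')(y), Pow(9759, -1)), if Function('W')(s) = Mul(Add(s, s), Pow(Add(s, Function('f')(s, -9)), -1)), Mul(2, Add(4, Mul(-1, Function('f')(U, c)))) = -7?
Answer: Rational(-4, 126867) ≈ -3.1529e-5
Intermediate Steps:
Function('f')(U, c) = Rational(15, 2) (Function('f')(U, c) = Add(4, Mul(Rational(-1, 2), -7)) = Add(4, Rational(7, 2)) = Rational(15, 2))
y = -1 (y = Add(-9, Add(-3, 11)) = Add(-9, 8) = -1)
Function('W')(s) = Mul(2, s, Pow(Add(Rational(15, 2), s), -1)) (Function('W')(s) = Mul(Add(s, s), Pow(Add(s, Rational(15, 2)), -1)) = Mul(Mul(2, s), Pow(Add(Rational(15, 2), s), -1)) = Mul(2, s, Pow(Add(Rational(15, 2), s), -1)))
Mul(Function('W')(y), Pow(9759, -1)) = Mul(Mul(4, -1, Pow(Add(15, Mul(2, -1)), -1)), Pow(9759, -1)) = Mul(Mul(4, -1, Pow(Add(15, -2), -1)), Rational(1, 9759)) = Mul(Mul(4, -1, Pow(13, -1)), Rational(1, 9759)) = Mul(Mul(4, -1, Rational(1, 13)), Rational(1, 9759)) = Mul(Rational(-4, 13), Rational(1, 9759)) = Rational(-4, 126867)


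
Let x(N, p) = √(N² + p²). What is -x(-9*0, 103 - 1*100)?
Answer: -3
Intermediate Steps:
-x(-9*0, 103 - 1*100) = -√((-9*0)² + (103 - 1*100)²) = -√(0² + (103 - 100)²) = -√(0 + 3²) = -√(0 + 9) = -√9 = -1*3 = -3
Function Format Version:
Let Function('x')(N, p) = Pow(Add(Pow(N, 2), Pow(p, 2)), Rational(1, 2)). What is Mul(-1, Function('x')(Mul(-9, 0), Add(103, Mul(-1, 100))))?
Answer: -3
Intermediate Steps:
Mul(-1, Function('x')(Mul(-9, 0), Add(103, Mul(-1, 100)))) = Mul(-1, Pow(Add(Pow(Mul(-9, 0), 2), Pow(Add(103, Mul(-1, 100)), 2)), Rational(1, 2))) = Mul(-1, Pow(Add(Pow(0, 2), Pow(Add(103, -100), 2)), Rational(1, 2))) = Mul(-1, Pow(Add(0, Pow(3, 2)), Rational(1, 2))) = Mul(-1, Pow(Add(0, 9), Rational(1, 2))) = Mul(-1, Pow(9, Rational(1, 2))) = Mul(-1, 3) = -3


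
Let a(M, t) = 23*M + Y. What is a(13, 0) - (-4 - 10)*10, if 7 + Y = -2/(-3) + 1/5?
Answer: 6493/15 ≈ 432.87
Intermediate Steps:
Y = -92/15 (Y = -7 + (-2/(-3) + 1/5) = -7 + (-2*(-⅓) + 1*(⅕)) = -7 + (⅔ + ⅕) = -7 + 13/15 = -92/15 ≈ -6.1333)
a(M, t) = -92/15 + 23*M (a(M, t) = 23*M - 92/15 = -92/15 + 23*M)
a(13, 0) - (-4 - 10)*10 = (-92/15 + 23*13) - (-4 - 10)*10 = (-92/15 + 299) - (-14)*10 = 4393/15 - 1*(-140) = 4393/15 + 140 = 6493/15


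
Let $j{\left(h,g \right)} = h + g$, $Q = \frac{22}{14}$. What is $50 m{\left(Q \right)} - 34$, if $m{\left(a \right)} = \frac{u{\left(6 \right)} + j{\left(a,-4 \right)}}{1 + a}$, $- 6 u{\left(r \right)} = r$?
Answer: $- \frac{302}{3} \approx -100.67$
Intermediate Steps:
$Q = \frac{11}{7}$ ($Q = 22 \cdot \frac{1}{14} = \frac{11}{7} \approx 1.5714$)
$u{\left(r \right)} = - \frac{r}{6}$
$j{\left(h,g \right)} = g + h$
$m{\left(a \right)} = \frac{-5 + a}{1 + a}$ ($m{\left(a \right)} = \frac{\left(- \frac{1}{6}\right) 6 + \left(-4 + a\right)}{1 + a} = \frac{-1 + \left(-4 + a\right)}{1 + a} = \frac{-5 + a}{1 + a}$)
$50 m{\left(Q \right)} - 34 = 50 \frac{-5 + \frac{11}{7}}{1 + \frac{11}{7}} - 34 = 50 \frac{1}{\frac{18}{7}} \left(- \frac{24}{7}\right) - 34 = 50 \cdot \frac{7}{18} \left(- \frac{24}{7}\right) - 34 = 50 \left(- \frac{4}{3}\right) - 34 = - \frac{200}{3} - 34 = - \frac{302}{3}$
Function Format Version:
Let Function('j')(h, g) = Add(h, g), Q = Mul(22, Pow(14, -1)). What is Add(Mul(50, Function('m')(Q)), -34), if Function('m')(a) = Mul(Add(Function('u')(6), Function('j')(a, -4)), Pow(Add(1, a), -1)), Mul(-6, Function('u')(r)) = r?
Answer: Rational(-302, 3) ≈ -100.67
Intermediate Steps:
Q = Rational(11, 7) (Q = Mul(22, Rational(1, 14)) = Rational(11, 7) ≈ 1.5714)
Function('u')(r) = Mul(Rational(-1, 6), r)
Function('j')(h, g) = Add(g, h)
Function('m')(a) = Mul(Pow(Add(1, a), -1), Add(-5, a)) (Function('m')(a) = Mul(Add(Mul(Rational(-1, 6), 6), Add(-4, a)), Pow(Add(1, a), -1)) = Mul(Add(-1, Add(-4, a)), Pow(Add(1, a), -1)) = Mul(Add(-5, a), Pow(Add(1, a), -1)) = Mul(Pow(Add(1, a), -1), Add(-5, a)))
Add(Mul(50, Function('m')(Q)), -34) = Add(Mul(50, Mul(Pow(Add(1, Rational(11, 7)), -1), Add(-5, Rational(11, 7)))), -34) = Add(Mul(50, Mul(Pow(Rational(18, 7), -1), Rational(-24, 7))), -34) = Add(Mul(50, Mul(Rational(7, 18), Rational(-24, 7))), -34) = Add(Mul(50, Rational(-4, 3)), -34) = Add(Rational(-200, 3), -34) = Rational(-302, 3)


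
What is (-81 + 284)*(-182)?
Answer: -36946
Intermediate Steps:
(-81 + 284)*(-182) = 203*(-182) = -36946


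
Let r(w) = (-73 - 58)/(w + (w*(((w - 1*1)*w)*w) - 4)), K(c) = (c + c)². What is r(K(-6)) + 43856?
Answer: 18726330085181/426995852 ≈ 43856.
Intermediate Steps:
K(c) = 4*c² (K(c) = (2*c)² = 4*c²)
r(w) = -131/(-4 + w + w³*(-1 + w)) (r(w) = -131/(w + (w*(((w - 1)*w)*w) - 4)) = -131/(w + (w*(((-1 + w)*w)*w) - 4)) = -131/(w + (w*((w*(-1 + w))*w) - 4)) = -131/(w + (w*(w²*(-1 + w)) - 4)) = -131/(w + (w³*(-1 + w) - 4)) = -131/(w + (-4 + w³*(-1 + w))) = -131/(-4 + w + w³*(-1 + w)))
r(K(-6)) + 43856 = -131/(-4 + 4*(-6)² + (4*(-6)²)⁴ - (4*(-6)²)³) + 43856 = -131/(-4 + 4*36 + (4*36)⁴ - (4*36)³) + 43856 = -131/(-4 + 144 + 144⁴ - 1*144³) + 43856 = -131/(-4 + 144 + 429981696 - 1*2985984) + 43856 = -131/(-4 + 144 + 429981696 - 2985984) + 43856 = -131/426995852 + 43856 = 18726330085181/426995852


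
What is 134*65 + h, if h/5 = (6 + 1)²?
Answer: 8955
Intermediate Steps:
h = 245 (h = 5*(6 + 1)² = 5*7² = 5*49 = 245)
134*65 + h = 134*65 + 245 = 8710 + 245 = 8955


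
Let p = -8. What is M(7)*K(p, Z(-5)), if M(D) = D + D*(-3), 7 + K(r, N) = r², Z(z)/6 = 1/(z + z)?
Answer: -798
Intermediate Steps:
Z(z) = 3/z (Z(z) = 6/(z + z) = 6/((2*z)) = 6*(1/(2*z)) = 3/z)
K(r, N) = -7 + r²
M(D) = -2*D (M(D) = D - 3*D = -2*D)
M(7)*K(p, Z(-5)) = (-2*7)*(-7 + (-8)²) = -14*(-7 + 64) = -14*57 = -798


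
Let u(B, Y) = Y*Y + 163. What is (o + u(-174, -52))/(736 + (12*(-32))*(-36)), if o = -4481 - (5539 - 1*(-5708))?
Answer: -12861/14560 ≈ -0.88331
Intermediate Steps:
u(B, Y) = 163 + Y² (u(B, Y) = Y² + 163 = 163 + Y²)
o = -15728 (o = -4481 - (5539 + 5708) = -4481 - 1*11247 = -4481 - 11247 = -15728)
(o + u(-174, -52))/(736 + (12*(-32))*(-36)) = (-15728 + (163 + (-52)²))/(736 + (12*(-32))*(-36)) = (-15728 + (163 + 2704))/(736 - 384*(-36)) = (-15728 + 2867)/(736 + 13824) = -12861/14560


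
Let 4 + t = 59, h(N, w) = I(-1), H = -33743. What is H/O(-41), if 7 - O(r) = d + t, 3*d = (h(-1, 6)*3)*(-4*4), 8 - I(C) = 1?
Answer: -33743/64 ≈ -527.23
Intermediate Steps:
I(C) = 7 (I(C) = 8 - 1*1 = 8 - 1 = 7)
h(N, w) = 7
t = 55 (t = -4 + 59 = 55)
d = -112 (d = ((7*3)*(-4*4))/3 = (21*(-16))/3 = (⅓)*(-336) = -112)
O(r) = 64 (O(r) = 7 - (-112 + 55) = 7 - 1*(-57) = 7 + 57 = 64)
H/O(-41) = -33743/64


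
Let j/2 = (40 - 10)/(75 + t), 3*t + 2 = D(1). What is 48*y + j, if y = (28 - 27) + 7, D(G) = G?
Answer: 21549/56 ≈ 384.80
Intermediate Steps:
t = -⅓ (t = -⅔ + (⅓)*1 = -⅔ + ⅓ = -⅓ ≈ -0.33333)
y = 8 (y = 1 + 7 = 8)
j = 45/56 (j = 2*((40 - 10)/(75 - ⅓)) = 2*(30/(224/3)) = 2*(30*(3/224)) = 2*(45/112) = 45/56 ≈ 0.80357)
48*y + j = 48*8 + 45/56 = 384 + 45/56 = 21549/56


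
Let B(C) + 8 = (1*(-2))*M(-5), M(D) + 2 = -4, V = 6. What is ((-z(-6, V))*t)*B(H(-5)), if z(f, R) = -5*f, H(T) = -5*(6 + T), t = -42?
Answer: 5040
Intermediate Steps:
M(D) = -6 (M(D) = -2 - 4 = -6)
H(T) = -30 - 5*T
B(C) = 4 (B(C) = -8 + (1*(-2))*(-6) = -8 - 2*(-6) = -8 + 12 = 4)
((-z(-6, V))*t)*B(H(-5)) = (-(-5)*(-6)*(-42))*4 = (-1*30*(-42))*4 = -30*(-42)*4 = 1260*4 = 5040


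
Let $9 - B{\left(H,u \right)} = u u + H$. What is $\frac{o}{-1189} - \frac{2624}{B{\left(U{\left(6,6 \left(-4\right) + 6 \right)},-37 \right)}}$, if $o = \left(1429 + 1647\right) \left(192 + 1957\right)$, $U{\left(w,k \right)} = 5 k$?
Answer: $- \frac{4195995772}{755015} \approx -5557.5$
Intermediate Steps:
$B{\left(H,u \right)} = 9 - H - u^{2}$ ($B{\left(H,u \right)} = 9 - \left(u u + H\right) = 9 - \left(u^{2} + H\right) = 9 - \left(H + u^{2}\right) = 9 - H - u^{2}$)
$o = 6610324$ ($o = 3076 \cdot 2149 = 6610324$)
$\frac{o}{-1189} - \frac{2624}{B{\left(U{\left(6,6 \left(-4\right) + 6 \right)},-37 \right)}} = \frac{6610324}{-1189} - \frac{2624}{9 - 5 \left(6 \left(-4\right) + 6\right) - \left(-37\right)^{2}} = 6610324 \left(- \frac{1}{1189}\right) - \frac{2624}{9 - 5 \left(-24 + 6\right) - 1369} = - \frac{6610324}{1189} - \frac{2624}{9 - 5 \left(-18\right) - 1369} = - \frac{6610324}{1189} - \frac{2624}{9 - -90 - 1369} = - \frac{6610324}{1189} - \frac{2624}{9 + 90 - 1369} = - \frac{6610324}{1189} - \frac{2624}{-1270} = - \frac{6610324}{1189} - - \frac{1312}{635} = - \frac{6610324}{1189} + \frac{1312}{635} = - \frac{4195995772}{755015}$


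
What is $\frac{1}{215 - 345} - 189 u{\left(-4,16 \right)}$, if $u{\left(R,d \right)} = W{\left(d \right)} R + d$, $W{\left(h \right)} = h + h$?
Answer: $\frac{2751839}{130} \approx 21168.0$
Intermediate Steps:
$W{\left(h \right)} = 2 h$
$u{\left(R,d \right)} = d + 2 R d$ ($u{\left(R,d \right)} = 2 d R + d = 2 R d + d = d + 2 R d$)
$\frac{1}{215 - 345} - 189 u{\left(-4,16 \right)} = \frac{1}{215 - 345} - 189 \cdot 16 \left(1 + 2 \left(-4\right)\right) = \frac{1}{-130} - 189 \cdot 16 \left(1 - 8\right) = - \frac{1}{130} - 189 \cdot 16 \left(-7\right) = - \frac{1}{130} - -21168 = - \frac{1}{130} + 21168 = \frac{2751839}{130}$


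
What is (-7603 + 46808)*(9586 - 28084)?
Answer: -725214090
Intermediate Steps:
(-7603 + 46808)*(9586 - 28084) = 39205*(-18498) = -725214090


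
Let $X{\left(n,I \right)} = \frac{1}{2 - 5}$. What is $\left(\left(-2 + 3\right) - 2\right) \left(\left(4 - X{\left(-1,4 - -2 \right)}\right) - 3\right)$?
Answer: $- \frac{4}{3} \approx -1.3333$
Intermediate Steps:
$X{\left(n,I \right)} = - \frac{1}{3}$ ($X{\left(n,I \right)} = \frac{1}{-3} = - \frac{1}{3}$)
$\left(\left(-2 + 3\right) - 2\right) \left(\left(4 - X{\left(-1,4 - -2 \right)}\right) - 3\right) = \left(\left(-2 + 3\right) - 2\right) \left(\left(4 - - \frac{1}{3}\right) - 3\right) = \left(1 - 2\right) \left(\left(4 + \frac{1}{3}\right) - 3\right) = - (\frac{13}{3} - 3) = \left(-1\right) \frac{4}{3} = - \frac{4}{3}$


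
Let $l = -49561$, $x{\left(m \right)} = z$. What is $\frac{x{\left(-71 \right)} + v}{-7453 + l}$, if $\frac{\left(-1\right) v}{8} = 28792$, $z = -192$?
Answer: $\frac{115264}{28507} \approx 4.0434$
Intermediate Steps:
$x{\left(m \right)} = -192$
$v = -230336$ ($v = \left(-8\right) 28792 = -230336$)
$\frac{x{\left(-71 \right)} + v}{-7453 + l} = \frac{-192 - 230336}{-7453 - 49561} = - \frac{230528}{-57014} = \left(-230528\right) \left(- \frac{1}{57014}\right) = \frac{115264}{28507}$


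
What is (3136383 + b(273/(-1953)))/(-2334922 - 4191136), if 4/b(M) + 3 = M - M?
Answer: -9409145/19578174 ≈ -0.48059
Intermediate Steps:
b(M) = -4/3 (b(M) = 4/(-3 + (M - M)) = 4/(-3 + 0) = 4/(-3) = 4*(-1/3) = -4/3)
(3136383 + b(273/(-1953)))/(-2334922 - 4191136) = (3136383 - 4/3)/(-2334922 - 4191136) = (9409145/3)/(-6526058) = (9409145/3)*(-1/6526058) = -9409145/19578174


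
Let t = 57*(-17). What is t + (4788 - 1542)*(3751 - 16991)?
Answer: -42978009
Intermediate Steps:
t = -969
t + (4788 - 1542)*(3751 - 16991) = -969 + (4788 - 1542)*(3751 - 16991) = -969 + 3246*(-13240) = -969 - 42977040 = -42978009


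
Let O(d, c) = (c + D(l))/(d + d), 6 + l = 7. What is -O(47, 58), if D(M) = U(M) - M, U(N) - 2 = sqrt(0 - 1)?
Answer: -59/94 - I/94 ≈ -0.62766 - 0.010638*I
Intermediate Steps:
l = 1 (l = -6 + 7 = 1)
U(N) = 2 + I (U(N) = 2 + sqrt(0 - 1) = 2 + sqrt(-1) = 2 + I)
D(M) = 2 + I - M (D(M) = (2 + I) - M = 2 + I - M)
O(d, c) = (1 + I + c)/(2*d) (O(d, c) = (c + (2 + I - 1*1))/(d + d) = (c + (2 + I - 1))/((2*d)) = (c + (1 + I))*(1/(2*d)) = (1 + I + c)*(1/(2*d)) = (1 + I + c)/(2*d))
-O(47, 58) = -(1 + I + 58)/(2*47) = -(59 + I)/(2*47) = -(59/94 + I/94) = -59/94 - I/94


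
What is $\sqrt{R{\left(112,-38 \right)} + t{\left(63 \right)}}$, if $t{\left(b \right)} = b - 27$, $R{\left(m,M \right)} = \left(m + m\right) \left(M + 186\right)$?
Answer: $2 \sqrt{8297} \approx 182.18$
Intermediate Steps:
$R{\left(m,M \right)} = 2 m \left(186 + M\right)$
$t{\left(b \right)} = -27 + b$ ($t{\left(b \right)} = b - 27 = -27 + b$)
$\sqrt{R{\left(112,-38 \right)} + t{\left(63 \right)}} = \sqrt{2 \cdot 112 \left(186 - 38\right) + \left(-27 + 63\right)} = \sqrt{2 \cdot 112 \cdot 148 + 36} = \sqrt{33152 + 36} = \sqrt{33188} = 2 \sqrt{8297}$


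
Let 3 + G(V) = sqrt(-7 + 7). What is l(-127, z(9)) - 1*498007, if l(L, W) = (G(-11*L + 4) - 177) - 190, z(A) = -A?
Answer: -498377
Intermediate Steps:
G(V) = -3 (G(V) = -3 + sqrt(-7 + 7) = -3 + sqrt(0) = -3 + 0 = -3)
l(L, W) = -370 (l(L, W) = (-3 - 177) - 190 = -180 - 190 = -370)
l(-127, z(9)) - 1*498007 = -370 - 1*498007 = -370 - 498007 = -498377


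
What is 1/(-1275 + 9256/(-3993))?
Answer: -3993/5100331 ≈ -0.00078289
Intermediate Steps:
1/(-1275 + 9256/(-3993)) = 1/(-1275 + 9256*(-1/3993)) = 1/(-1275 - 9256/3993) = 1/(-5100331/3993) = -3993/5100331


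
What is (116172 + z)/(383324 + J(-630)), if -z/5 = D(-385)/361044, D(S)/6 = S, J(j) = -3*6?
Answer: 998647979/3295007892 ≈ 0.30308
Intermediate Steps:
J(j) = -18
D(S) = 6*S
z = 1925/60174 (z = -5*6*(-385)/361044 = -(-11550)/361044 = -5*(-385/60174) = 1925/60174 ≈ 0.031991)
(116172 + z)/(383324 + J(-630)) = (116172 + 1925/60174)/(383324 - 18) = (6990535853/60174)/383306 = (6990535853/60174)*(1/383306) = 998647979/3295007892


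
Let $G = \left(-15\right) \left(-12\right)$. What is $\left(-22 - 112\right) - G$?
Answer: $-314$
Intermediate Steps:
$G = 180$
$\left(-22 - 112\right) - G = \left(-22 - 112\right) - 180 = -134 - 180 = -314$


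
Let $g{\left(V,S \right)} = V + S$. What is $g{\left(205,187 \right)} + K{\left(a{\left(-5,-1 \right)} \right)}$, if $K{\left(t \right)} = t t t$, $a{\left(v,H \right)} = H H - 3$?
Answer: $384$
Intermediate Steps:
$g{\left(V,S \right)} = S + V$
$a{\left(v,H \right)} = -3 + H^{2}$ ($a{\left(v,H \right)} = H^{2} - 3 = -3 + H^{2}$)
$K{\left(t \right)} = t^{3}$ ($K{\left(t \right)} = t t^{2} = t^{3}$)
$g{\left(205,187 \right)} + K{\left(a{\left(-5,-1 \right)} \right)} = \left(187 + 205\right) + \left(-3 + \left(-1\right)^{2}\right)^{3} = 392 + \left(-3 + 1\right)^{3} = 392 + \left(-2\right)^{3} = 392 - 8 = 384$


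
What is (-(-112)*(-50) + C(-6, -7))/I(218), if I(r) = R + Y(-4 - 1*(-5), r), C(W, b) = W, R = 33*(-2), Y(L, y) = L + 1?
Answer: 2803/32 ≈ 87.594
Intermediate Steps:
Y(L, y) = 1 + L
R = -66
I(r) = -64 (I(r) = -66 + (1 + (-4 - 1*(-5))) = -66 + (1 + (-4 + 5)) = -66 + (1 + 1) = -66 + 2 = -64)
(-(-112)*(-50) + C(-6, -7))/I(218) = (-(-112)*(-50) - 6)/(-64) = (-112*50 - 6)*(-1/64) = (-5600 - 6)*(-1/64) = -5606*(-1/64) = 2803/32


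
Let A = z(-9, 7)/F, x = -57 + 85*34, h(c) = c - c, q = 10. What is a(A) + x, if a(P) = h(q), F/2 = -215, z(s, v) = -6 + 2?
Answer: 2833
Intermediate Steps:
z(s, v) = -4
h(c) = 0
F = -430 (F = 2*(-215) = -430)
x = 2833 (x = -57 + 2890 = 2833)
A = 2/215 (A = -4/(-430) = -4*(-1/430) = 2/215 ≈ 0.0093023)
a(P) = 0
a(A) + x = 0 + 2833 = 2833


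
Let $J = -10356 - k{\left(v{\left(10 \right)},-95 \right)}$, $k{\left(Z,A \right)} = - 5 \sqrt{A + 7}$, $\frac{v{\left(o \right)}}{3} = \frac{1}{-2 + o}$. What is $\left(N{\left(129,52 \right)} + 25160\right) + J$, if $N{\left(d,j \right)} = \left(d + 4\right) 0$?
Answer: $14804 + 10 i \sqrt{22} \approx 14804.0 + 46.904 i$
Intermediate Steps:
$N{\left(d,j \right)} = 0$ ($N{\left(d,j \right)} = \left(4 + d\right) 0 = 0$)
$v{\left(o \right)} = \frac{3}{-2 + o}$
$k{\left(Z,A \right)} = - 5 \sqrt{7 + A}$
$J = -10356 + 10 i \sqrt{22}$ ($J = -10356 - - 5 \sqrt{7 - 95} = -10356 - - 5 \sqrt{-88} = -10356 - - 5 \cdot 2 i \sqrt{22} = -10356 - - 10 i \sqrt{22} = -10356 + 10 i \sqrt{22} \approx -10356.0 + 46.904 i$)
$\left(N{\left(129,52 \right)} + 25160\right) + J = \left(0 + 25160\right) - \left(10356 - 10 i \sqrt{22}\right) = 25160 - \left(10356 - 10 i \sqrt{22}\right) = 14804 + 10 i \sqrt{22}$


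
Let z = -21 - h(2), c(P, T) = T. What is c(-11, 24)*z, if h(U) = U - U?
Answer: -504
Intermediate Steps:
h(U) = 0
z = -21 (z = -21 - 1*0 = -21 + 0 = -21)
c(-11, 24)*z = 24*(-21) = -504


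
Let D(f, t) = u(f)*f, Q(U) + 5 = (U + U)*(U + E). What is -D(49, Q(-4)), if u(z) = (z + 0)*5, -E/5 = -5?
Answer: -12005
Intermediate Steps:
E = 25 (E = -5*(-5) = 25)
Q(U) = -5 + 2*U*(25 + U) (Q(U) = -5 + (U + U)*(U + 25) = -5 + (2*U)*(25 + U) = -5 + 2*U*(25 + U))
u(z) = 5*z (u(z) = z*5 = 5*z)
D(f, t) = 5*f² (D(f, t) = (5*f)*f = 5*f²)
-D(49, Q(-4)) = -5*49² = -5*2401 = -1*12005 = -12005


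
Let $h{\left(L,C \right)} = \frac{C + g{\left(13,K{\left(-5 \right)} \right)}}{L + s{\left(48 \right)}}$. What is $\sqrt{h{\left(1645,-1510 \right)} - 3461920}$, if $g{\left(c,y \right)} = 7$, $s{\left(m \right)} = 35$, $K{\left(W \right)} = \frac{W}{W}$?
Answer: $\frac{i \sqrt{67853649535}}{140} \approx 1860.6 i$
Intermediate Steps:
$K{\left(W \right)} = 1$
$h{\left(L,C \right)} = \frac{7 + C}{35 + L}$ ($h{\left(L,C \right)} = \frac{C + 7}{L + 35} = \frac{7 + C}{35 + L}$)
$\sqrt{h{\left(1645,-1510 \right)} - 3461920} = \sqrt{\frac{7 - 1510}{35 + 1645} - 3461920} = \sqrt{\frac{1}{1680} \left(-1503\right) - 3461920} = \sqrt{- \frac{501}{560} - 3461920} = \sqrt{- \frac{1938675701}{560}} = \frac{i \sqrt{67853649535}}{140}$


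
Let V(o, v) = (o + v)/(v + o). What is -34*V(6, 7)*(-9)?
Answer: 306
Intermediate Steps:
V(o, v) = 1 (V(o, v) = (o + v)/(o + v) = 1)
-34*V(6, 7)*(-9) = -34*1*(-9) = -34*(-9) = 306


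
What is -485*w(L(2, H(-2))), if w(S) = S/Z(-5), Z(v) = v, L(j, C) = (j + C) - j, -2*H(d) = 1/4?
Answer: -97/8 ≈ -12.125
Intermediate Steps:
H(d) = -⅛ (H(d) = -½/4 = -½*¼ = -⅛)
L(j, C) = C (L(j, C) = (C + j) - j = C)
w(S) = -S/5 (w(S) = S/(-5) = S*(-⅕) = -S/5)
-485*w(L(2, H(-2))) = -(-97)*(-1)/8 = -485*1/40 = -97/8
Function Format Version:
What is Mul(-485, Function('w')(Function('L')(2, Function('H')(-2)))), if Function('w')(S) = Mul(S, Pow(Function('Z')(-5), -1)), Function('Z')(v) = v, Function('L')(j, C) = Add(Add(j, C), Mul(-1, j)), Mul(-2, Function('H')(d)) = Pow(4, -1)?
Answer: Rational(-97, 8) ≈ -12.125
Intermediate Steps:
Function('H')(d) = Rational(-1, 8) (Function('H')(d) = Mul(Rational(-1, 2), Pow(4, -1)) = Mul(Rational(-1, 2), Rational(1, 4)) = Rational(-1, 8))
Function('L')(j, C) = C (Function('L')(j, C) = Add(Add(C, j), Mul(-1, j)) = C)
Function('w')(S) = Mul(Rational(-1, 5), S) (Function('w')(S) = Mul(S, Pow(-5, -1)) = Mul(S, Rational(-1, 5)) = Mul(Rational(-1, 5), S))
Mul(-485, Function('w')(Function('L')(2, Function('H')(-2)))) = Mul(-485, Mul(Rational(-1, 5), Rational(-1, 8))) = Mul(-485, Rational(1, 40)) = Rational(-97, 8)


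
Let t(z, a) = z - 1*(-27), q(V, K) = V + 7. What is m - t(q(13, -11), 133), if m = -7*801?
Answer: -5654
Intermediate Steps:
q(V, K) = 7 + V
m = -5607
t(z, a) = 27 + z (t(z, a) = z + 27 = 27 + z)
m - t(q(13, -11), 133) = -5607 - (27 + (7 + 13)) = -5607 - (27 + 20) = -5607 - 1*47 = -5607 - 47 = -5654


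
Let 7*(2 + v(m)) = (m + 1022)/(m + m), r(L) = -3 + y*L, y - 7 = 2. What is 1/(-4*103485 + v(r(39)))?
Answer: -2436/1008362027 ≈ -2.4158e-6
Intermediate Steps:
y = 9 (y = 7 + 2 = 9)
r(L) = -3 + 9*L
v(m) = -2 + (1022 + m)/(14*m) (v(m) = -2 + ((m + 1022)/(m + m))/7 = -2 + ((1022 + m)/((2*m)))/7 = -2 + ((1022 + m)*(1/(2*m)))/7 = -2 + ((1022 + m)/(2*m))/7 = -2 + (1022 + m)/(14*m))
1/(-4*103485 + v(r(39))) = 1/(-4*103485 + (-27/14 + 73/(-3 + 9*39))) = 1/(-413940 + (-27/14 + 73/(-3 + 351))) = 1/(-413940 + (-27/14 + 73/348)) = 1/(-413940 - 4187/2436) = 1/(-1008362027/2436) = -2436/1008362027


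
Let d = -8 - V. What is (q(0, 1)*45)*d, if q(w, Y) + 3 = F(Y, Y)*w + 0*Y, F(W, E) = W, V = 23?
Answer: 4185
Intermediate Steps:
q(w, Y) = -3 + Y*w (q(w, Y) = -3 + (Y*w + 0*Y) = -3 + (Y*w + 0) = -3 + Y*w)
d = -31 (d = -8 - 1*23 = -8 - 23 = -31)
(q(0, 1)*45)*d = ((-3 + 1*0)*45)*(-31) = ((-3 + 0)*45)*(-31) = -3*45*(-31) = -135*(-31) = 4185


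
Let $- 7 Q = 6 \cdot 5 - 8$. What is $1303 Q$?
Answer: $- \frac{28666}{7} \approx -4095.1$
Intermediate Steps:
$Q = - \frac{22}{7}$ ($Q = - \frac{6 \cdot 5 - 8}{7} = - \frac{30 - 8}{7} = \left(- \frac{1}{7}\right) 22 = - \frac{22}{7} \approx -3.1429$)
$1303 Q = 1303 \left(- \frac{22}{7}\right) = - \frac{28666}{7}$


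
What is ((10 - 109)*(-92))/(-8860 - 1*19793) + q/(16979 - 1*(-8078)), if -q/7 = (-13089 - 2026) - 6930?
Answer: 1397789513/239319407 ≈ 5.8407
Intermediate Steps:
q = 154315 (q = -7*((-13089 - 2026) - 6930) = -7*(-15115 - 6930) = -7*(-22045) = 154315)
((10 - 109)*(-92))/(-8860 - 1*19793) + q/(16979 - 1*(-8078)) = ((10 - 109)*(-92))/(-8860 - 1*19793) + 154315/(16979 - 1*(-8078)) = (-99*(-92))/(-8860 - 19793) + 154315/(16979 + 8078) = 9108/(-28653) + 154315/25057 = 9108*(-1/28653) + 154315*(1/25057) = -3036/9551 + 154315/25057 = 1397789513/239319407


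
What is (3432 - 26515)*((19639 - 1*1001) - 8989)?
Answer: -222727867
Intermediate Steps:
(3432 - 26515)*((19639 - 1*1001) - 8989) = -23083*((19639 - 1001) - 8989) = -23083*(18638 - 8989) = -23083*9649 = -222727867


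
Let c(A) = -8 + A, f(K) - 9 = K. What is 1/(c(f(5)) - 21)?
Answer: -1/15 ≈ -0.066667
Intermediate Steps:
f(K) = 9 + K
1/(c(f(5)) - 21) = 1/((-8 + (9 + 5)) - 21) = 1/((-8 + 14) - 21) = 1/(6 - 21) = 1/(-15) = -1/15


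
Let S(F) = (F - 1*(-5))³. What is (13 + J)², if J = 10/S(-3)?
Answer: 3249/16 ≈ 203.06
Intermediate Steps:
S(F) = (5 + F)³ (S(F) = (F + 5)³ = (5 + F)³)
J = 5/4 (J = 10/((5 - 3)³) = 10/(2³) = 10/8 = 10*(⅛) = 5/4 ≈ 1.2500)
(13 + J)² = (13 + 5/4)² = (57/4)² = 3249/16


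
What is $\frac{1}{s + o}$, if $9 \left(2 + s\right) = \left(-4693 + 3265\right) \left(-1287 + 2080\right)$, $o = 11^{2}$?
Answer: $- \frac{3}{377111} \approx -7.9552 \cdot 10^{-6}$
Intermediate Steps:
$o = 121$
$s = - \frac{377474}{3}$ ($s = -2 + \frac{\left(-4693 + 3265\right) \left(-1287 + 2080\right)}{9} = -2 + \frac{\left(-1428\right) 793}{9} = -2 + \frac{1}{9} \left(-1132404\right) = -2 - \frac{377468}{3} = - \frac{377474}{3} \approx -1.2582 \cdot 10^{5}$)
$\frac{1}{s + o} = \frac{1}{- \frac{377474}{3} + 121} = \frac{1}{- \frac{377111}{3}} = - \frac{3}{377111}$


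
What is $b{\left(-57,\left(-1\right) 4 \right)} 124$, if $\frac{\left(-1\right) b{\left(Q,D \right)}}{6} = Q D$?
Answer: $-169632$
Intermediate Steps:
$b{\left(Q,D \right)} = - 6 D Q$ ($b{\left(Q,D \right)} = - 6 Q D = - 6 D Q$)
$b{\left(-57,\left(-1\right) 4 \right)} 124 = \left(-6\right) \left(\left(-1\right) 4\right) \left(-57\right) 124 = \left(-6\right) \left(-4\right) \left(-57\right) 124 = \left(-1368\right) 124 = -169632$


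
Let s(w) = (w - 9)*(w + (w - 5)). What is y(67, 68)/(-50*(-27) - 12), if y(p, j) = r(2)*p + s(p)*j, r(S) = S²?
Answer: 254522/669 ≈ 380.45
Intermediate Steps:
s(w) = (-9 + w)*(-5 + 2*w) (s(w) = (-9 + w)*(w + (-5 + w)) = (-9 + w)*(-5 + 2*w))
y(p, j) = 4*p + j*(45 - 23*p + 2*p²) (y(p, j) = 2²*p + (45 - 23*p + 2*p²)*j = 4*p + j*(45 - 23*p + 2*p²))
y(67, 68)/(-50*(-27) - 12) = (4*67 + 68*(45 - 23*67 + 2*67²))/(-50*(-27) - 12) = (268 + 68*(45 - 1541 + 2*4489))/(1350 - 12) = (268 + 68*(45 - 1541 + 8978))/1338 = (268 + 68*7482)*(1/1338) = (268 + 508776)*(1/1338) = 509044*(1/1338) = 254522/669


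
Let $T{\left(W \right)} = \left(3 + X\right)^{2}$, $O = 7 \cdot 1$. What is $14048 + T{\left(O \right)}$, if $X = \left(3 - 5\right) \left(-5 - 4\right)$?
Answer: $14489$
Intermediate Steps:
$O = 7$
$X = 18$ ($X = \left(-2\right) \left(-9\right) = 18$)
$T{\left(W \right)} = 441$ ($T{\left(W \right)} = \left(3 + 18\right)^{2} = 21^{2} = 441$)
$14048 + T{\left(O \right)} = 14048 + 441 = 14489$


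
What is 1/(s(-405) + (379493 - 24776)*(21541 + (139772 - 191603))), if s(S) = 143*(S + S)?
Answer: -1/10744493760 ≈ -9.3071e-11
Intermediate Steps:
s(S) = 286*S (s(S) = 143*(2*S) = 286*S)
1/(s(-405) + (379493 - 24776)*(21541 + (139772 - 191603))) = 1/(286*(-405) + (379493 - 24776)*(21541 + (139772 - 191603))) = 1/(-115830 + 354717*(21541 - 51831)) = 1/(-115830 + 354717*(-30290)) = 1/(-115830 - 10744377930) = 1/(-10744493760) = -1/10744493760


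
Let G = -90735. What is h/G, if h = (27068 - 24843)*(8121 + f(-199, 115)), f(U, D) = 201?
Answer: -1234430/6049 ≈ -204.07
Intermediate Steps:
h = 18516450 (h = (27068 - 24843)*(8121 + 201) = 2225*8322 = 18516450)
h/G = 18516450/(-90735) = 18516450*(-1/90735) = -1234430/6049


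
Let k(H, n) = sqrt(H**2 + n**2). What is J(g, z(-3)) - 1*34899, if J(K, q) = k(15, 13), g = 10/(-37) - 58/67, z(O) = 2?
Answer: -34899 + sqrt(394) ≈ -34879.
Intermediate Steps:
g = -2816/2479 (g = 10*(-1/37) - 58*1/67 = -10/37 - 58/67 = -2816/2479 ≈ -1.1359)
J(K, q) = sqrt(394) (J(K, q) = sqrt(15**2 + 13**2) = sqrt(225 + 169) = sqrt(394))
J(g, z(-3)) - 1*34899 = sqrt(394) - 1*34899 = sqrt(394) - 34899 = -34899 + sqrt(394)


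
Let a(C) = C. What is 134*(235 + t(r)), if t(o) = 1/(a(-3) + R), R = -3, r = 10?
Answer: 94403/3 ≈ 31468.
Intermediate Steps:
t(o) = -1/6 (t(o) = 1/(-3 - 3) = 1/(-6) = -1/6)
134*(235 + t(r)) = 134*(235 - 1/6) = 134*(1409/6) = 94403/3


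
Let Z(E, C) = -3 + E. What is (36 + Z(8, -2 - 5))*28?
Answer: 1148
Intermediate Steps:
(36 + Z(8, -2 - 5))*28 = (36 + (-3 + 8))*28 = (36 + 5)*28 = 41*28 = 1148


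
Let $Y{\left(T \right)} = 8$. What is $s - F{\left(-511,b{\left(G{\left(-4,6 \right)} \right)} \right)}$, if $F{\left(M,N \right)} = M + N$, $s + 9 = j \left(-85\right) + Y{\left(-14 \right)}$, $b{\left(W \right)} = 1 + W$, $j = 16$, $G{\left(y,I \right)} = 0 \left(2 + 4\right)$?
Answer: $-851$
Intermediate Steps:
$G{\left(y,I \right)} = 0$ ($G{\left(y,I \right)} = 0 \cdot 6 = 0$)
$s = -1361$ ($s = -9 + \left(16 \left(-85\right) + 8\right) = -9 + \left(-1360 + 8\right) = -9 - 1352 = -1361$)
$s - F{\left(-511,b{\left(G{\left(-4,6 \right)} \right)} \right)} = -1361 - \left(-511 + \left(1 + 0\right)\right) = -1361 - \left(-511 + 1\right) = -1361 - -510 = -1361 + 510 = -851$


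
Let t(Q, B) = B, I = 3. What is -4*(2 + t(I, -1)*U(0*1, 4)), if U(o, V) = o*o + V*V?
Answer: 56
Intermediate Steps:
U(o, V) = V² + o² (U(o, V) = o² + V² = V² + o²)
-4*(2 + t(I, -1)*U(0*1, 4)) = -4*(2 - (4² + (0*1)²)) = -4*(2 - (16 + 0²)) = -4*(2 - (16 + 0)) = -4*(2 - 1*16) = -4*(2 - 16) = -4*(-14) = 56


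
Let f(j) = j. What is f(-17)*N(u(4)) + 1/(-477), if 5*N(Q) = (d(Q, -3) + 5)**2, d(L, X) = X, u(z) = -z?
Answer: -32441/2385 ≈ -13.602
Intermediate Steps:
N(Q) = 4/5 (N(Q) = (-3 + 5)**2/5 = (1/5)*2**2 = (1/5)*4 = 4/5)
f(-17)*N(u(4)) + 1/(-477) = -17*4/5 + 1/(-477) = -68/5 - 1/477 = -32441/2385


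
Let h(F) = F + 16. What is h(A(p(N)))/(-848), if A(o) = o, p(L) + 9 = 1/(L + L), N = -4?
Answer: -55/6784 ≈ -0.0081073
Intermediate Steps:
p(L) = -9 + 1/(2*L) (p(L) = -9 + 1/(L + L) = -9 + 1/(2*L))
h(F) = 16 + F
h(A(p(N)))/(-848) = (16 + (-9 + (½)/(-4)))/(-848) = (16 + (-9 + (½)*(-¼)))*(-1/848) = (16 + (-9 - ⅛))*(-1/848) = (16 - 73/8)*(-1/848) = (55/8)*(-1/848) = -55/6784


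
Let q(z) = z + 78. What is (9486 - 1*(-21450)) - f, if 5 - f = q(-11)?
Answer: 30998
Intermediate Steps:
q(z) = 78 + z
f = -62 (f = 5 - (78 - 11) = 5 - 1*67 = 5 - 67 = -62)
(9486 - 1*(-21450)) - f = (9486 - 1*(-21450)) - 1*(-62) = (9486 + 21450) + 62 = 30936 + 62 = 30998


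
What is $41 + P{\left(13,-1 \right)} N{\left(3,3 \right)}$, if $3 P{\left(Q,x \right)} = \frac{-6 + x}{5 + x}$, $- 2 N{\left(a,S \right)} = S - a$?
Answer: $41$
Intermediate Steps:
$N{\left(a,S \right)} = \frac{a}{2} - \frac{S}{2}$ ($N{\left(a,S \right)} = - \frac{S - a}{2} = \frac{a}{2} - \frac{S}{2}$)
$P{\left(Q,x \right)} = \frac{-6 + x}{3 \left(5 + x\right)}$ ($P{\left(Q,x \right)} = \frac{\left(-6 + x\right) \frac{1}{5 + x}}{3} = \frac{\frac{1}{5 + x} \left(-6 + x\right)}{3} = \frac{-6 + x}{3 \left(5 + x\right)}$)
$41 + P{\left(13,-1 \right)} N{\left(3,3 \right)} = 41 + \frac{-6 - 1}{3 \left(5 - 1\right)} \left(\frac{1}{2} \cdot 3 - \frac{3}{2}\right) = 41 + \frac{1}{3} \cdot \frac{1}{4} \left(-7\right) \left(\frac{3}{2} - \frac{3}{2}\right) = 41 + \frac{1}{3} \cdot \frac{1}{4} \left(-7\right) 0 = 41 - 0 = 41 + 0 = 41$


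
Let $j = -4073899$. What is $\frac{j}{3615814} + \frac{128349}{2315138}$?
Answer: $- \frac{2241888067994}{2092777098083} \approx -1.0713$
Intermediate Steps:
$\frac{j}{3615814} + \frac{128349}{2315138} = - \frac{4073899}{3615814} + \frac{128349}{2315138} = - \frac{2241888067994}{2092777098083}$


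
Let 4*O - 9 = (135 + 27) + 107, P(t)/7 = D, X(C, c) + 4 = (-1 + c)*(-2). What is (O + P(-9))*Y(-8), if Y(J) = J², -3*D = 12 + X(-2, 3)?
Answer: 11552/3 ≈ 3850.7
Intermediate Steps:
X(C, c) = -2 - 2*c (X(C, c) = -4 + (-1 + c)*(-2) = -4 + (2 - 2*c) = -2 - 2*c)
D = -4/3 (D = -(12 + (-2 - 2*3))/3 = -(12 + (-2 - 6))/3 = -(12 - 8)/3 = -⅓*4 = -4/3 ≈ -1.3333)
P(t) = -28/3 (P(t) = 7*(-4/3) = -28/3)
O = 139/2 (O = 9/4 + ((135 + 27) + 107)/4 = 9/4 + (162 + 107)/4 = 9/4 + (¼)*269 = 9/4 + 269/4 = 139/2 ≈ 69.500)
(O + P(-9))*Y(-8) = (139/2 - 28/3)*(-8)² = (361/6)*64 = 11552/3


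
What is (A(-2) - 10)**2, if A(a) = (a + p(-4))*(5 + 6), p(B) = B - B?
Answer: 1024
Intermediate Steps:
p(B) = 0
A(a) = 11*a (A(a) = (a + 0)*(5 + 6) = a*11 = 11*a)
(A(-2) - 10)**2 = (11*(-2) - 10)**2 = (-22 - 10)**2 = (-32)**2 = 1024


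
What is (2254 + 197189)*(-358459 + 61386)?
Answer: -59249130339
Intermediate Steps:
(2254 + 197189)*(-358459 + 61386) = 199443*(-297073) = -59249130339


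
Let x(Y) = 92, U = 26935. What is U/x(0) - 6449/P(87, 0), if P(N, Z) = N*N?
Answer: 203277707/696348 ≈ 291.92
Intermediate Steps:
P(N, Z) = N**2
U/x(0) - 6449/P(87, 0) = 26935/92 - 6449/(87**2) = 26935*(1/92) - 6449/7569 = 26935/92 - 6449*1/7569 = 26935/92 - 6449/7569 = 203277707/696348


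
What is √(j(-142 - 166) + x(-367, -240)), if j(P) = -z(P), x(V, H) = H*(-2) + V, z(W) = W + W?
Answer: 27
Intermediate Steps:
z(W) = 2*W
x(V, H) = V - 2*H (x(V, H) = -2*H + V = V - 2*H)
j(P) = -2*P
√(j(-142 - 166) + x(-367, -240)) = √(-2*(-142 - 166) + (-367 - 2*(-240))) = √(-2*(-308) + (-367 + 480)) = √(616 + 113) = √729 = 27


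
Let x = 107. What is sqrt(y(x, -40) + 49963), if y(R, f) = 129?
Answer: 2*sqrt(12523) ≈ 223.81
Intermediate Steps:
sqrt(y(x, -40) + 49963) = sqrt(129 + 49963) = sqrt(50092) = 2*sqrt(12523)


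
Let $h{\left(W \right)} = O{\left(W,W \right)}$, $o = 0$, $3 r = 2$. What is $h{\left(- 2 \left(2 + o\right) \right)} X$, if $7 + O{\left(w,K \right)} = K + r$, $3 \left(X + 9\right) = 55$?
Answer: $- \frac{868}{9} \approx -96.444$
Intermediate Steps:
$X = \frac{28}{3}$ ($X = -9 + \frac{1}{3} \cdot 55 = -9 + \frac{55}{3} = \frac{28}{3} \approx 9.3333$)
$r = \frac{2}{3}$ ($r = \frac{1}{3} \cdot 2 = \frac{2}{3} \approx 0.66667$)
$O{\left(w,K \right)} = - \frac{19}{3} + K$ ($O{\left(w,K \right)} = -7 + \left(K + \frac{2}{3}\right) = -7 + \left(\frac{2}{3} + K\right) = - \frac{19}{3} + K$)
$h{\left(W \right)} = - \frac{19}{3} + W$
$h{\left(- 2 \left(2 + o\right) \right)} X = \left(- \frac{19}{3} - 2 \left(2 + 0\right)\right) \frac{28}{3} = \left(- \frac{19}{3} - 4\right) \frac{28}{3} = \left(- \frac{31}{3}\right) \frac{28}{3} = - \frac{868}{9}$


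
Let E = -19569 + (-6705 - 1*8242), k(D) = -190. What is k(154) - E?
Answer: 34326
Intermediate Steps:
E = -34516 (E = -19569 + (-6705 - 8242) = -19569 - 14947 = -34516)
k(154) - E = -190 - 1*(-34516) = -190 + 34516 = 34326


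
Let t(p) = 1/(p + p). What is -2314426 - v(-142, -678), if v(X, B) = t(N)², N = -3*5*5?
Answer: -52074585001/22500 ≈ -2.3144e+6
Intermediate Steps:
N = -75 (N = -15*5 = -75)
t(p) = 1/(2*p)
v(X, B) = 1/22500 (v(X, B) = ((½)/(-75))² = ((½)*(-1/75))² = (-1/150)² = 1/22500)
-2314426 - v(-142, -678) = -2314426 - 1*1/22500 = -2314426 - 1/22500 = -52074585001/22500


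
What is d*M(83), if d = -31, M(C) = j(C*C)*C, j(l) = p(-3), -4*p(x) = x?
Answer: -7719/4 ≈ -1929.8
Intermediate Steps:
p(x) = -x/4
j(l) = 3/4 (j(l) = -1/4*(-3) = 3/4)
M(C) = 3*C/4
d*M(83) = -93*83/4 = -31*249/4 = -7719/4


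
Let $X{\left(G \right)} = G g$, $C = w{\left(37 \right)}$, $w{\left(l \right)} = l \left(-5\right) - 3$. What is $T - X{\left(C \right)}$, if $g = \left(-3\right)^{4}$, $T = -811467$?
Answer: $-796239$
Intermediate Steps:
$w{\left(l \right)} = -3 - 5 l$ ($w{\left(l \right)} = - 5 l - 3 = -3 - 5 l$)
$C = -188$ ($C = -3 - 185 = -188$)
$g = 81$
$X{\left(G \right)} = 81 G$ ($X{\left(G \right)} = G 81 = 81 G$)
$T - X{\left(C \right)} = -811467 - 81 \left(-188\right) = -811467 - -15228 = -811467 + 15228 = -796239$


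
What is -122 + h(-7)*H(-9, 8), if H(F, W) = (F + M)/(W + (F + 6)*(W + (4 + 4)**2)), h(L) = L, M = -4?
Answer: -1959/16 ≈ -122.44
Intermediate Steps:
H(F, W) = (-4 + F)/(W + (6 + F)*(64 + W)) (H(F, W) = (F - 4)/(W + (F + 6)*(W + (4 + 4)**2)) = (-4 + F)/(W + (6 + F)*(W + 8**2)) = (-4 + F)/(W + (6 + F)*(W + 64)) = (-4 + F)/(W + (6 + F)*(64 + W)))
-122 + h(-7)*H(-9, 8) = -122 - 7*(-4 - 9)/(384 + 7*8 + 64*(-9) - 9*8) = -122 - 7*(-13)/(384 + 56 - 576 - 72) = -122 - 7*(-13)/(-208) = -122 - (-7)*(-13)/208 = -122 - 7*1/16 = -122 - 7/16 = -1959/16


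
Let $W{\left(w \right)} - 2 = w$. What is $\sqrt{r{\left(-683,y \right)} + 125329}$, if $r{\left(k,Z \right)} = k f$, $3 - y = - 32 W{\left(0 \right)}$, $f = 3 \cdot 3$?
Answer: $\sqrt{119182} \approx 345.23$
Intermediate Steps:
$f = 9$
$W{\left(w \right)} = 2 + w$
$y = 67$ ($y = 3 - - 32 \left(2 + 0\right) = 3 - \left(-32\right) 2 = 3 - -64 = 3 + 64 = 67$)
$r{\left(k,Z \right)} = 9 k$ ($r{\left(k,Z \right)} = k 9 = 9 k$)
$\sqrt{r{\left(-683,y \right)} + 125329} = \sqrt{9 \left(-683\right) + 125329} = \sqrt{-6147 + 125329} = \sqrt{119182}$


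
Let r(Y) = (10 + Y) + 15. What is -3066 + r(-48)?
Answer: -3089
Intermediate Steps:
r(Y) = 25 + Y
-3066 + r(-48) = -3066 + (25 - 48) = -3066 - 23 = -3089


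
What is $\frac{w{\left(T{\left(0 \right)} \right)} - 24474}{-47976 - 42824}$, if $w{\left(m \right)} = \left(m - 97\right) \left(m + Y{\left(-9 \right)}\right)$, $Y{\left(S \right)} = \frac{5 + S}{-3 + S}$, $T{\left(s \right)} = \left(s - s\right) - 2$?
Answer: $\frac{24309}{90800} \approx 0.26772$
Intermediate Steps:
$T{\left(s \right)} = -2$ ($T{\left(s \right)} = 0 - 2 = -2$)
$Y{\left(S \right)} = \frac{5 + S}{-3 + S}$
$w{\left(m \right)} = \left(-97 + m\right) \left(\frac{1}{3} + m\right)$ ($w{\left(m \right)} = \left(m - 97\right) \left(m + \frac{5 - 9}{-3 - 9}\right) = \left(-97 + m\right) \left(m + \frac{1}{-12} \left(-4\right)\right) = \left(-97 + m\right) \left(m - - \frac{1}{3}\right) = \left(-97 + m\right) \left(m + \frac{1}{3}\right) = \left(-97 + m\right) \left(\frac{1}{3} + m\right)$)
$\frac{w{\left(T{\left(0 \right)} \right)} - 24474}{-47976 - 42824} = \frac{\left(- \frac{97}{3} + \left(-2\right)^{2} - - \frac{580}{3}\right) - 24474}{-47976 - 42824} = \frac{\left(- \frac{97}{3} + 4 + \frac{580}{3}\right) - 24474}{-90800} = \left(165 - 24474\right) \left(- \frac{1}{90800}\right) = \left(-24309\right) \left(- \frac{1}{90800}\right) = \frac{24309}{90800}$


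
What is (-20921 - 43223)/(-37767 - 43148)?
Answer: 64144/80915 ≈ 0.79273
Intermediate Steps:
(-20921 - 43223)/(-37767 - 43148) = -64144/(-80915) = -64144*(-1/80915) = 64144/80915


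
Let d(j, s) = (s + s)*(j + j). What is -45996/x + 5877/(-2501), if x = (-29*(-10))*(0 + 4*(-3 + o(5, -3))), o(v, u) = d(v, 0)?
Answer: 7882003/725290 ≈ 10.867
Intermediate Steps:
d(j, s) = 4*j*s (d(j, s) = (2*s)*(2*j) = 4*j*s)
o(v, u) = 0 (o(v, u) = 4*v*0 = 0)
x = -3480 (x = (-29*(-10))*(0 + 4*(-3 + 0)) = 290*(0 + 4*(-3)) = 290*(0 - 12) = 290*(-12) = -3480)
-45996/x + 5877/(-2501) = -45996/(-3480) + 5877/(-2501) = -45996*(-1/3480) + 5877*(-1/2501) = 3833/290 - 5877/2501 = 7882003/725290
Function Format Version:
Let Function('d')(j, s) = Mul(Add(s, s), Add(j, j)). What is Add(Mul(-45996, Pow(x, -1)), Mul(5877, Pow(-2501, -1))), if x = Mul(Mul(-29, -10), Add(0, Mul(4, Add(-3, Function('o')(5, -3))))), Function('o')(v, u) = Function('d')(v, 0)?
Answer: Rational(7882003, 725290) ≈ 10.867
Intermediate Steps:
Function('d')(j, s) = Mul(4, j, s) (Function('d')(j, s) = Mul(Mul(2, s), Mul(2, j)) = Mul(4, j, s))
Function('o')(v, u) = 0 (Function('o')(v, u) = Mul(4, v, 0) = 0)
x = -3480 (x = Mul(Mul(-29, -10), Add(0, Mul(4, Add(-3, 0)))) = Mul(290, Add(0, Mul(4, -3))) = Mul(290, Add(0, -12)) = Mul(290, -12) = -3480)
Add(Mul(-45996, Pow(x, -1)), Mul(5877, Pow(-2501, -1))) = Add(Mul(-45996, Pow(-3480, -1)), Mul(5877, Pow(-2501, -1))) = Add(Mul(-45996, Rational(-1, 3480)), Mul(5877, Rational(-1, 2501))) = Add(Rational(3833, 290), Rational(-5877, 2501)) = Rational(7882003, 725290)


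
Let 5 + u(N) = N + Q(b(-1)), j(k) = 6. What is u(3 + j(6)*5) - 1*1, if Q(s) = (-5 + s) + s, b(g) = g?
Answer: 20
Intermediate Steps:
Q(s) = -5 + 2*s
u(N) = -12 + N (u(N) = -5 + (N + (-5 + 2*(-1))) = -5 + (N + (-5 - 2)) = -5 + (N - 7) = -5 + (-7 + N) = -12 + N)
u(3 + j(6)*5) - 1*1 = (-12 + (3 + 6*5)) - 1*1 = (-12 + (3 + 30)) - 1 = (-12 + 33) - 1 = 21 - 1 = 20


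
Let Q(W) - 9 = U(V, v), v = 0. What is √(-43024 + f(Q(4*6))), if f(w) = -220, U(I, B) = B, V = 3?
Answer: 2*I*√10811 ≈ 207.95*I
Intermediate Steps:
Q(W) = 9 (Q(W) = 9 + 0 = 9)
√(-43024 + f(Q(4*6))) = √(-43024 - 220) = √(-43244) = 2*I*√10811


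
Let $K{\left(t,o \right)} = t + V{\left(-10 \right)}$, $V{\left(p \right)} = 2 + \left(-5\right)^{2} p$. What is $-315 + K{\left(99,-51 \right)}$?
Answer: $-464$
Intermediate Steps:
$V{\left(p \right)} = 2 + 25 p$
$K{\left(t,o \right)} = -248 + t$ ($K{\left(t,o \right)} = t + \left(2 + 25 \left(-10\right)\right) = t + \left(2 - 250\right) = t - 248 = -248 + t$)
$-315 + K{\left(99,-51 \right)} = -315 + \left(-248 + 99\right) = -315 - 149 = -464$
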